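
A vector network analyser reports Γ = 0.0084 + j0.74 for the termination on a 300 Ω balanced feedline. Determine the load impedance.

Z_L ≈ 88.6 + j290 Ω

Z_L = Z_0·(1 + Γ)/(1 − Γ) = 300·(1.01 + j0.74)/(0.992 − j0.74)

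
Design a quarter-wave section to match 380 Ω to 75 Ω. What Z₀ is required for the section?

Z_qwt ≈ 169 Ω

Z_qwt = √(Z_0·R_L) = √(75 × 380) = √28500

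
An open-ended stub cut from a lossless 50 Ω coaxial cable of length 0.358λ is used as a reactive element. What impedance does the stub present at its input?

βl = 2π × 0.358 = 129°
tan(βl) = -1.24
For an open-ended stub, Z_in = −jZ_0·cot(βl) = −jZ_0/tan(βl)

Z_in ≈ +j40.3 Ω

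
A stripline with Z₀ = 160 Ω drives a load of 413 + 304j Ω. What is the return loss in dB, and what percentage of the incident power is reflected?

Γ = (253 + j304)/(573 + j304), |Γ| = 0.61
RL = −20·log₁₀(0.61) = 4.3 dB
P_refl/P_inc = |Γ|² = 0.372

RL ≈ 4.3 dB; 37.2% of incident power reflected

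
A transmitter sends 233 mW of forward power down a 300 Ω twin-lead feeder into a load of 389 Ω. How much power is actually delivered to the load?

P_delivered ≈ 229 mW

Γ = (389 − 300)/(389 + 300) = 0.129
|Γ|² = 0.0167
P_refl = |Γ|²·P_inc = 3.89 mW, P_del = (1 − |Γ|²)·P_inc = 229 mW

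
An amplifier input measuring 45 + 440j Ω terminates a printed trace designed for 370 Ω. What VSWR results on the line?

VSWR ≈ 19.9

Γ = (Z_L − Z_0)/(Z_L + Z_0) = (-325 + j440)/(415 + j440)
|Γ| = 547/605 = 0.904
VSWR = (1 + |Γ|)/(1 − |Γ|) = 1.9/0.0956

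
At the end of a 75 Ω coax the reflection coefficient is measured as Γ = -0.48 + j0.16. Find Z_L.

Z_L ≈ 25.2 + j10.8 Ω

Z_L = Z_0·(1 + Γ)/(1 − Γ) = 75·(0.52 + j0.16)/(1.48 − j0.16)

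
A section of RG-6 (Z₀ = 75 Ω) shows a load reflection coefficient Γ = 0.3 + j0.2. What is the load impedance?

Z_L = Z_0·(1 + Γ)/(1 − Γ) = 75·(1.3 + j0.2)/(0.7 − j0.2)

Z_L ≈ 123 + j56.6 Ω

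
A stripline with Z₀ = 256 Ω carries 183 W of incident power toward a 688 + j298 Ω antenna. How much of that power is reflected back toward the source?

|Γ| = |(432 + j298)/(944 + j298)| = 0.53
|Γ|² = 0.281
P_refl = |Γ|²·P_inc = 51.4 W, P_del = (1 − |Γ|²)·P_inc = 132 W

P_reflected ≈ 51.4 W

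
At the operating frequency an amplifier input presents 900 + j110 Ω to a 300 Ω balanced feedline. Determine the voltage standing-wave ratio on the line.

VSWR ≈ 3.05

Γ = (Z_L − Z_0)/(Z_L + Z_0) = (600 + j110)/(1200 + j110)
|Γ| = 610/1210 = 0.506
VSWR = (1 + |Γ|)/(1 − |Γ|) = 1.51/0.494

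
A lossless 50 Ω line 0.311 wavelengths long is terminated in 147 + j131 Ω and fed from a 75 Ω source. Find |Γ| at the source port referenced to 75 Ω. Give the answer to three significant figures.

|Γ| ≈ 0.777

βl = 2π × 0.311 = 112°
tan(βl) = -2.48
Z_in = Z_0·(Z_L + jZ_0·tanβl)/(Z_0 + jZ_L·tanβl) = 9.61 + j10.3 Ω
Γ_s = (Z_in − Z_s)/(Z_in + Z_s) = (-65.4 + j10.3)/(84.6 + j10.3), |Γ_s| = 0.777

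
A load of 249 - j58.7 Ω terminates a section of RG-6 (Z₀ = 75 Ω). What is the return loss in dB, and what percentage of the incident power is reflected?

Γ = (174 − j58.7)/(324 − j58.7), |Γ| = 0.558
RL = −20·log₁₀(0.558) = 5.07 dB
P_refl/P_inc = |Γ|² = 0.311

RL ≈ 5.07 dB; 31.1% of incident power reflected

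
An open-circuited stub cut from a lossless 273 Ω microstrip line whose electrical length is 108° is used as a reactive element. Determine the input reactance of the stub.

X_in ≈ 88.7 Ω (inductive)

tan(βl) = -3.08
For an open-circuited stub, Z_in = −jZ_0·cot(βl) = −jZ_0/tan(βl)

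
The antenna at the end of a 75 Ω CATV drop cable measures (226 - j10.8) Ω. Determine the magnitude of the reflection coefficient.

Γ = (Z_L − Z_0)/(Z_L + Z_0) = (151 − j10.8)/(301 − j10.8)
|Γ| = 151/301

|Γ| ≈ 0.503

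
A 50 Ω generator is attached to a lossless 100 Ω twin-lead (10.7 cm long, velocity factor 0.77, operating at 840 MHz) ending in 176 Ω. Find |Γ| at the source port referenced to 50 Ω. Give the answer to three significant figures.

|Γ| ≈ 0.459

λ = v/f = 0.77·c / 840 MHz = 0.275 m
βl = 2π·l/λ = 2π × 0.389 = 140°
tan(βl) = -0.837
Z_in = Z_0·(Z_L + jZ_0·tanβl)/(Z_0 + jZ_L·tanβl) = 94.4 + j55.4 Ω
Γ_s = (Z_in − Z_s)/(Z_in + Z_s) = (44.4 + j55.4)/(144 + j55.4), |Γ_s| = 0.459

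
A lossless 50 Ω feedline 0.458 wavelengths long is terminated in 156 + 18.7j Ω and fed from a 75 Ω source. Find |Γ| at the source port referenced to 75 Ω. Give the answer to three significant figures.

βl = 2π × 0.458 = 165°
tan(βl) = -0.27
Z_in = Z_0·(Z_L + jZ_0·tanβl)/(Z_0 + jZ_L·tanβl) = 87 + j71.4 Ω
Γ_s = (Z_in − Z_s)/(Z_in + Z_s) = (12 + j71.4)/(162 + j71.4), |Γ_s| = 0.409

|Γ| ≈ 0.409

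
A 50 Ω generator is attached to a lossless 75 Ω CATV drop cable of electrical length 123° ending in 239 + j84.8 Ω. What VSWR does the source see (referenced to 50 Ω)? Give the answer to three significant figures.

tan(βl) = -1.54
Z_in = Z_0·(Z_L + jZ_0·tanβl)/(Z_0 + jZ_L·tanβl) = 25.5 + j34.5 Ω
Γ_s = (Z_in − Z_s)/(Z_in + Z_s) = (-24.5 + j34.5)/(75.5 + j34.5), |Γ_s| = 0.509
VSWR = (1 + |Γ_s|)/(1 − |Γ_s|)

VSWR ≈ 3.08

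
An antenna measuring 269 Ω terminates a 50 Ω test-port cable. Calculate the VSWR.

Γ = (269 − 50)/(269 + 50) = 0.687
VSWR = (1 + 0.687)/(1 − 0.687)

VSWR ≈ 5.38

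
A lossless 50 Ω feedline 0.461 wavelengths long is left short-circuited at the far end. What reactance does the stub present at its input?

X_in ≈ -12.5 Ω (capacitive)

βl = 2π × 0.461 = 166°
tan(βl) = -0.25
For a short-circuited stub, Z_in = jZ_0·tan(βl)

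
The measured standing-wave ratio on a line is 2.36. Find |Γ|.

|Γ| ≈ 0.405

|Γ| = (S − 1)/(S + 1) = (2.36 − 1)/(2.36 + 1) = 1.36/3.36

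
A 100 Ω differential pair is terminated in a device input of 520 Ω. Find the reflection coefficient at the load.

Γ = 0.677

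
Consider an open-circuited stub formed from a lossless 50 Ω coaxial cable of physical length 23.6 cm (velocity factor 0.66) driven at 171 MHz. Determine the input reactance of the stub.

λ = v/f = 0.66·c / 171 MHz = 1.16 m
βl = 2π·l/λ = 2π × 0.204 = 73.4°
tan(βl) = 3.35
For an open-circuited stub, Z_in = −jZ_0·cot(βl) = −jZ_0/tan(βl)

X_in ≈ -14.9 Ω (capacitive)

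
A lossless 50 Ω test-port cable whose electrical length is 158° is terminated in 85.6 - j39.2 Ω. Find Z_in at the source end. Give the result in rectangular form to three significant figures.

Z_in ≈ 105 + j19.7 Ω

tan(βl) = tan(158°) = -0.404
Z_in = Z_0·(Z_L + jZ_0·tanβl)/(Z_0 + jZ_L·tanβl)
     = 50·(85.6 − j59.4)/(34.2 − j34.6)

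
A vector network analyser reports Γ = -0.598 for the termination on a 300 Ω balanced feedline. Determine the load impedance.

Z_L ≈ 75.5 Ω

Z_L = Z_0·(1 + Γ)/(1 − Γ) = 300·(0.402)/(1.6)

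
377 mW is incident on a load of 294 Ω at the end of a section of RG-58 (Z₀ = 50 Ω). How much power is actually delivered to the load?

Γ = (294 − 50)/(294 + 50) = 0.709
|Γ|² = 0.503
P_refl = |Γ|²·P_inc = 190 mW, P_del = (1 − |Γ|²)·P_inc = 187 mW

P_delivered ≈ 187 mW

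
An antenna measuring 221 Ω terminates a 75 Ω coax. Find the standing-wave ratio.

VSWR ≈ 2.95

For a purely resistive load, VSWR = R_L/Z_0 or Z_0/R_L (whichever > 1) = 221/75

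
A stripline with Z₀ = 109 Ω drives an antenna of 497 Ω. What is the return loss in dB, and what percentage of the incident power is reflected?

RL ≈ 3.87 dB; 41% of incident power reflected

Γ = (497 − 109)/(497 + 109) = 0.64
RL = −20·log₁₀(0.64) = 3.87 dB
P_refl/P_inc = |Γ|² = 0.41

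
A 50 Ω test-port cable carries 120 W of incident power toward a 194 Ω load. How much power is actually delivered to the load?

P_delivered ≈ 78.2 W

Γ = (194 − 50)/(194 + 50) = 0.59
|Γ|² = 0.348
P_refl = |Γ|²·P_inc = 41.8 W, P_del = (1 − |Γ|²)·P_inc = 78.2 W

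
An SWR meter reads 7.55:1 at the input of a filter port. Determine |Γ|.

|Γ| = (S − 1)/(S + 1) = (7.55 − 1)/(7.55 + 1) = 6.55/8.55

|Γ| ≈ 0.766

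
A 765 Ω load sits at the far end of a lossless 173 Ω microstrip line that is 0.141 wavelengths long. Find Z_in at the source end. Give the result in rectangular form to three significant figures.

βl = 2π × 0.141 = 50.8°
tan(βl) = tan(50.8°) = 1.22
Z_in = Z_0·(Z_L + jZ_0·tanβl)/(Z_0 + jZ_L·tanβl)
     = 173·(765 + j212)/(173 + j937)

Z_in ≈ 63.1 − j130 Ω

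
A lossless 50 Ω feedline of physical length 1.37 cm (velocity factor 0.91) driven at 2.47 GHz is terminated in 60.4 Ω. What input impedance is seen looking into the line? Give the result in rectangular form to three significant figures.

λ = v/f = 0.91·c / 2.47 GHz = 0.111 m
βl = 2π·l/λ = 2π × 0.124 = 44.6°
tan(βl) = tan(44.6°) = 0.987
Z_in = Z_0·(Z_L + jZ_0·tanβl)/(Z_0 + jZ_L·tanβl)
     = 50·(60.4 + j49.3)/(50 + j59.6)

Z_in ≈ 49.2 − j9.36 Ω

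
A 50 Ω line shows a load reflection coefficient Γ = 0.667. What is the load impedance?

Z_L ≈ 250 Ω

Z_L = Z_0·(1 + Γ)/(1 − Γ) = 50·(1.67)/(0.333)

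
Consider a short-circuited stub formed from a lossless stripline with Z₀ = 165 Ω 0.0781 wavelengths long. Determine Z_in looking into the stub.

βl = 2π × 0.0781 = 28.1°
tan(βl) = 0.534
For a short-circuited stub, Z_in = jZ_0·tan(βl)

Z_in ≈ +j88.2 Ω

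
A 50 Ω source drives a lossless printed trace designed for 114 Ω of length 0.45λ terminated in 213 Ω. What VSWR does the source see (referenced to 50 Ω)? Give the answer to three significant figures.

VSWR ≈ 4.01

βl = 2π × 0.45 = 162°
tan(βl) = -0.325
Z_in = Z_0·(Z_L + jZ_0·tanβl)/(Z_0 + jZ_L·tanβl) = 172 + j67.4 Ω
Γ_s = (Z_in − Z_s)/(Z_in + Z_s) = (122 + j67.4)/(222 + j67.4), |Γ_s| = 0.601
VSWR = (1 + |Γ_s|)/(1 − |Γ_s|)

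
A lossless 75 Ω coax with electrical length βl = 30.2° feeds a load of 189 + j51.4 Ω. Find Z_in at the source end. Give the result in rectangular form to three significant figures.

tan(βl) = tan(30.2°) = 0.582
Z_in = Z_0·(Z_L + jZ_0·tanβl)/(Z_0 + jZ_L·tanβl)
     = 75·(189 + j95.1)/(45.1 + j110)

Z_in ≈ 101 − j87.6 Ω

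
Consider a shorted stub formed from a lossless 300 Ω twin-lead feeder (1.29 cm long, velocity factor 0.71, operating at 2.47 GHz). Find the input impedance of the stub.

Z_in ≈ +j411 Ω

λ = v/f = 0.71·c / 2.47 GHz = 0.0862 m
βl = 2π·l/λ = 2π × 0.15 = 53.9°
tan(βl) = 1.37
For a shorted stub, Z_in = jZ_0·tan(βl)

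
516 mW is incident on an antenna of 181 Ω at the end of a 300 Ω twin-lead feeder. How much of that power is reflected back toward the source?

P_reflected ≈ 31.6 mW

Γ = (181 − 300)/(181 + 300) = -0.247
|Γ|² = 0.0612
P_refl = |Γ|²·P_inc = 31.6 mW, P_del = (1 − |Γ|²)·P_inc = 484 mW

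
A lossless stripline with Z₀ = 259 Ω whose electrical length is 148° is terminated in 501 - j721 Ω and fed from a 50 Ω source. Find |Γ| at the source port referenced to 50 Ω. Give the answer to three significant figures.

|Γ| ≈ 0.935

tan(βl) = -0.625
Z_in = Z_0·(Z_L + jZ_0·tanβl)/(Z_0 + jZ_L·tanβl) = 347 + j627 Ω
Γ_s = (Z_in − Z_s)/(Z_in + Z_s) = (297 + j627)/(397 + j627), |Γ_s| = 0.935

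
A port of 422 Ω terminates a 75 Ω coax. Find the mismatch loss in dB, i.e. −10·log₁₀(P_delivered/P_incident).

mismatch loss ≈ 2.9 dB

Γ = (422 − 75)/(422 + 75) = 0.698
|Γ|² = 0.487, so P_del/P_inc = 1 − |Γ|² = 0.513
ML = −10·log₁₀(1 − |Γ|²)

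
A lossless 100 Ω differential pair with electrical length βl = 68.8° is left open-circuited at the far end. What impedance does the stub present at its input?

Z_in ≈ −j38.8 Ω

tan(βl) = 2.58
For an open-circuited stub, Z_in = −jZ_0·cot(βl) = −jZ_0/tan(βl)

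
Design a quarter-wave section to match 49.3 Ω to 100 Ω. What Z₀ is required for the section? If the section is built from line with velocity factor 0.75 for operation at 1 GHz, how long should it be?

Z_qwt ≈ 70.2 Ω; length ≈ 5.62 cm

Z_qwt = √(Z_0·R_L) = √(100 × 49.3) = √4930
λ = 0.75·c/f = 0.225 m, so l = λ/4 = 0.0563 m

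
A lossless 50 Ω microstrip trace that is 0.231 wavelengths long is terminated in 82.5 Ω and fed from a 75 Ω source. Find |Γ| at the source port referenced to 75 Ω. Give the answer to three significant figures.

|Γ| ≈ 0.422

βl = 2π × 0.231 = 83.2°
tan(βl) = 8.34
Z_in = Z_0·(Z_L + jZ_0·tanβl)/(Z_0 + jZ_L·tanβl) = 30.6 − j3.77 Ω
Γ_s = (Z_in − Z_s)/(Z_in + Z_s) = (-44.4 − j3.77)/(106 − j3.77), |Γ_s| = 0.422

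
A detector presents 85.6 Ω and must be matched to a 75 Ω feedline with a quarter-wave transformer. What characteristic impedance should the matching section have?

Z_qwt ≈ 80.1 Ω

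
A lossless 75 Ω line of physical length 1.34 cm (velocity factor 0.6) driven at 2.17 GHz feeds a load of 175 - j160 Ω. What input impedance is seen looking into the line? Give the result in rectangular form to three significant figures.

Z_in ≈ 18.6 − j24.6 Ω

λ = v/f = 0.6·c / 2.17 GHz = 0.0829 m
βl = 2π·l/λ = 2π × 0.162 = 58.2°
tan(βl) = tan(58.2°) = 1.61
Z_in = Z_0·(Z_L + jZ_0·tanβl)/(Z_0 + jZ_L·tanβl)
     = 75·(175 − j39.2)/(333 + j282)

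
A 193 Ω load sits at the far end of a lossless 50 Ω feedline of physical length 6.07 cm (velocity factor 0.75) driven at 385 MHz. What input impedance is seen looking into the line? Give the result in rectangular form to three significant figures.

Z_in ≈ 31.5 − j54.7 Ω

λ = v/f = 0.75·c / 385 MHz = 0.584 m
βl = 2π·l/λ = 2π × 0.104 = 37.4°
tan(βl) = tan(37.4°) = 0.764
Z_in = Z_0·(Z_L + jZ_0·tanβl)/(Z_0 + jZ_L·tanβl)
     = 50·(193 + j38.2)/(50 + j148)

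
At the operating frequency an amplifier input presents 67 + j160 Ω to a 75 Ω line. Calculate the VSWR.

Γ = (Z_L − Z_0)/(Z_L + Z_0) = (-8 + j160)/(142 + j160)
|Γ| = 160/214 = 0.749
VSWR = (1 + |Γ|)/(1 − |Γ|) = 1.75/0.251

VSWR ≈ 6.96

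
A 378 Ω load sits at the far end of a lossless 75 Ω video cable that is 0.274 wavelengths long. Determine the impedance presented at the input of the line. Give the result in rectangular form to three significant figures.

βl = 2π × 0.274 = 98.6°
tan(βl) = tan(98.6°) = -6.58
Z_in = Z_0·(Z_L + jZ_0·tanβl)/(Z_0 + jZ_L·tanβl)
     = 75·(378 − j494)/(75 − j2490)

Z_in ≈ 15.2 + j10.9 Ω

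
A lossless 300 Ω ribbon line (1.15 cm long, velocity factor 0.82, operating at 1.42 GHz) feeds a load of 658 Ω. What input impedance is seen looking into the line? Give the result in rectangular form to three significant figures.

Z_in ≈ 405 − j261 Ω

λ = v/f = 0.82·c / 1.42 GHz = 0.173 m
βl = 2π·l/λ = 2π × 0.0664 = 23.9°
tan(βl) = tan(23.9°) = 0.443
Z_in = Z_0·(Z_L + jZ_0·tanβl)/(Z_0 + jZ_L·tanβl)
     = 300·(658 + j133)/(300 + j292)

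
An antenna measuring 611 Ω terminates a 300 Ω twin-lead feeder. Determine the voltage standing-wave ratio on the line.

For a purely resistive load, VSWR = R_L/Z_0 or Z_0/R_L (whichever > 1) = 611/300

VSWR ≈ 2.04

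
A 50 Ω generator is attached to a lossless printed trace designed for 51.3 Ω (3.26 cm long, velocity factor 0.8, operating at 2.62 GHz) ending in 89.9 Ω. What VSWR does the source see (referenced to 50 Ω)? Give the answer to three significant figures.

λ = v/f = 0.8·c / 2.62 GHz = 0.0916 m
βl = 2π·l/λ = 2π × 0.356 = 128°
tan(βl) = -1.27
Z_in = Z_0·(Z_L + jZ_0·tanβl)/(Z_0 + jZ_L·tanβl) = 39.4 + j22.6 Ω
Γ_s = (Z_in − Z_s)/(Z_in + Z_s) = (-10.6 + j22.6)/(89.4 + j22.6), |Γ_s| = 0.271
VSWR = (1 + |Γ_s|)/(1 − |Γ_s|)

VSWR ≈ 1.74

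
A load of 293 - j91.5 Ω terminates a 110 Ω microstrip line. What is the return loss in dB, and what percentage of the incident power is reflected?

Γ = (183 − j91.5)/(403 − j91.5), |Γ| = 0.495
RL = −20·log₁₀(0.495) = 6.11 dB
P_refl/P_inc = |Γ|² = 0.245

RL ≈ 6.11 dB; 24.5% of incident power reflected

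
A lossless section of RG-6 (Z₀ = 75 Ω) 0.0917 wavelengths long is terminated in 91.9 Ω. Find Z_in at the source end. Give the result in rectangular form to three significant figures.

Z_in ≈ 80 − j15 Ω

βl = 2π × 0.0917 = 33°
tan(βl) = tan(33°) = 0.65
Z_in = Z_0·(Z_L + jZ_0·tanβl)/(Z_0 + jZ_L·tanβl)
     = 75·(91.9 + j48.7)/(75 + j59.7)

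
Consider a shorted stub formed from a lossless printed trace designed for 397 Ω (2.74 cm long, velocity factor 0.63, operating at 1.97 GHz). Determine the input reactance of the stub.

X_in ≈ -1750 Ω (capacitive)

λ = v/f = 0.63·c / 1.97 GHz = 0.0959 m
βl = 2π·l/λ = 2π × 0.286 = 103°
tan(βl) = -4.4
For a shorted stub, Z_in = jZ_0·tan(βl)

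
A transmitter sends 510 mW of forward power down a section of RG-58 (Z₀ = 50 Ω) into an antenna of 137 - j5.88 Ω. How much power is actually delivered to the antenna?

P_delivered ≈ 399 mW

|Γ| = |(87 − j5.88)/(187 − j5.88)| = 0.466
|Γ|² = 0.217
P_refl = |Γ|²·P_inc = 111 mW, P_del = (1 − |Γ|²)·P_inc = 399 mW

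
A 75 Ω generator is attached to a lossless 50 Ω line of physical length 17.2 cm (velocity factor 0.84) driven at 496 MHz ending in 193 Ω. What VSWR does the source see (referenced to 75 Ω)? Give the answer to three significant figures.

λ = v/f = 0.84·c / 496 MHz = 0.508 m
βl = 2π·l/λ = 2π × 0.339 = 122°
tan(βl) = -1.61
Z_in = Z_0·(Z_L + jZ_0·tanβl)/(Z_0 + jZ_L·tanβl) = 17.5 + j28.3 Ω
Γ_s = (Z_in − Z_s)/(Z_in + Z_s) = (-57.5 + j28.3)/(92.5 + j28.3), |Γ_s| = 0.662
VSWR = (1 + |Γ_s|)/(1 − |Γ_s|)

VSWR ≈ 4.92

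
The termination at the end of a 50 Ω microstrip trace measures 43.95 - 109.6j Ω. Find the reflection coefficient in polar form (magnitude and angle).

Γ ≈ 0.76 ∠ -43.8°

Γ = (Z_L − Z_0)/(Z_L + Z_0) = (-6.05 − j109.6)/(93.95 − j109.6)
|Γ| = 110/144 = 0.76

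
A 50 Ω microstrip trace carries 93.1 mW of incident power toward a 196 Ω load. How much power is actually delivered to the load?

Γ = (196 − 50)/(196 + 50) = 0.593
|Γ|² = 0.352
P_refl = |Γ|²·P_inc = 32.8 mW, P_del = (1 − |Γ|²)·P_inc = 60.3 mW

P_delivered ≈ 60.3 mW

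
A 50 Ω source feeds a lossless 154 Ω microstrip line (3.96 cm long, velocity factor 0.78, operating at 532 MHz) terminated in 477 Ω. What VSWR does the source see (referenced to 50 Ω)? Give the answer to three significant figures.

λ = v/f = 0.78·c / 532 MHz = 0.44 m
βl = 2π·l/λ = 2π × 0.09 = 32.4°
tan(βl) = 0.635
Z_in = Z_0·(Z_L + jZ_0·tanβl)/(Z_0 + jZ_L·tanβl) = 138 − j173 Ω
Γ_s = (Z_in − Z_s)/(Z_in + Z_s) = (87.5 − j173)/(188 − j173), |Γ_s| = 0.759
VSWR = (1 + |Γ_s|)/(1 − |Γ_s|)

VSWR ≈ 7.31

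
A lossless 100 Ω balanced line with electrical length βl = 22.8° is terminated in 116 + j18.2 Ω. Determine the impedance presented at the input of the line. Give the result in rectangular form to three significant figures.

tan(βl) = tan(22.8°) = 0.42
Z_in = Z_0·(Z_L + jZ_0·tanβl)/(Z_0 + jZ_L·tanβl)
     = 100·(116 + j60.2)/(92.3 + j48.8)

Z_in ≈ 125 − j0.858 Ω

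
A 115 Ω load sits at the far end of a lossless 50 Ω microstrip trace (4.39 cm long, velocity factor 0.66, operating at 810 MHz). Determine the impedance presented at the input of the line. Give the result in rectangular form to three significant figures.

λ = v/f = 0.66·c / 810 MHz = 0.244 m
βl = 2π·l/λ = 2π × 0.18 = 64.7°
tan(βl) = tan(64.7°) = 2.11
Z_in = Z_0·(Z_L + jZ_0·tanβl)/(Z_0 + jZ_L·tanβl)
     = 50·(115 + j106)/(50 + j243)

Z_in ≈ 25.5 − j18.4 Ω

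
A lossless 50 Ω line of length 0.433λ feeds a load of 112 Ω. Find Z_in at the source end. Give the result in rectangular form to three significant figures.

Z_in ≈ 67 + j44.8 Ω

βl = 2π × 0.433 = 156°
tan(βl) = tan(156°) = -0.448
Z_in = Z_0·(Z_L + jZ_0·tanβl)/(Z_0 + jZ_L·tanβl)
     = 50·(112 − j22.4)/(50 − j50.1)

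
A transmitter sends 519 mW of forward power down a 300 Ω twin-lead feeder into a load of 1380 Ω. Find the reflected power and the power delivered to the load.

Γ = (1380 − 300)/(1380 + 300) = 0.643
|Γ|² = 0.413
P_refl = |Γ|²·P_inc = 214 mW, P_del = (1 − |Γ|²)·P_inc = 305 mW

P_reflected ≈ 214 mW; P_delivered ≈ 305 mW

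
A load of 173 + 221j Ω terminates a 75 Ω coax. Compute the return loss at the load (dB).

RL ≈ 2.76 dB

Γ = (98 + j221)/(248 + j221), |Γ| = 0.728
RL = −20·log₁₀|Γ| = −20·log₁₀(0.728)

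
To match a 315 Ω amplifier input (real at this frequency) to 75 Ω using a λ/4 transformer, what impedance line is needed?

Z_qwt ≈ 154 Ω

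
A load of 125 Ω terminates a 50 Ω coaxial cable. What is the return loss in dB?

RL ≈ 7.36 dB

Γ = (125 − 50)/(125 + 50) = 0.429
RL = −20·log₁₀|Γ| = −20·log₁₀(0.429)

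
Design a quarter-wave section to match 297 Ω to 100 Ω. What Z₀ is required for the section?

Z_qwt = √(Z_0·R_L) = √(100 × 297) = √29700

Z_qwt ≈ 172 Ω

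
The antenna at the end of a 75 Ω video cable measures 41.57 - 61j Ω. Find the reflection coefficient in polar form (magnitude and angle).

Γ ≈ 0.529 ∠ -91.1°

Γ = (Z_L − Z_0)/(Z_L + Z_0) = (-33.43 − j61)/(116.6 − j61)
|Γ| = 69.6/132 = 0.529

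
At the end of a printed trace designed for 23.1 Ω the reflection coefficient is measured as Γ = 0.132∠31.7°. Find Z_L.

Z_L = Z_0·(1 + Γ)/(1 − Γ) = 23.1·(1.11 + j0.0694)/(0.888 − j0.0694)

Z_L ≈ 28.6 + j4.04 Ω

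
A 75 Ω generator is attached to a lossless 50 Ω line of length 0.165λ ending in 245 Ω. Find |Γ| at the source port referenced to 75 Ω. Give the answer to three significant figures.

|Γ| ≈ 0.727

βl = 2π × 0.165 = 59.4°
tan(βl) = 1.69
Z_in = Z_0·(Z_L + jZ_0·tanβl)/(Z_0 + jZ_L·tanβl) = 13.6 − j27.9 Ω
Γ_s = (Z_in − Z_s)/(Z_in + Z_s) = (-61.4 − j27.9)/(88.6 − j27.9), |Γ_s| = 0.727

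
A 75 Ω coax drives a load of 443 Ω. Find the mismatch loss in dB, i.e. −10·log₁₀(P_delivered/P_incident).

mismatch loss ≈ 3.05 dB

Γ = (443 − 75)/(443 + 75) = 0.71
|Γ|² = 0.505, so P_del/P_inc = 1 − |Γ|² = 0.495
ML = −10·log₁₀(1 − |Γ|²)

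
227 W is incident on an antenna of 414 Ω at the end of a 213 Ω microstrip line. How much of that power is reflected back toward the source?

Γ = (414 − 213)/(414 + 213) = 0.321
|Γ|² = 0.103
P_refl = |Γ|²·P_inc = 23.3 W, P_del = (1 − |Γ|²)·P_inc = 204 W

P_reflected ≈ 23.3 W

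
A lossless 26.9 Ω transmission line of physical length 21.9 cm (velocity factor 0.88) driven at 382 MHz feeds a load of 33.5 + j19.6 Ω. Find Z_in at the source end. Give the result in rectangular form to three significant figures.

λ = v/f = 0.88·c / 382 MHz = 0.691 m
βl = 2π·l/λ = 2π × 0.317 = 114°
tan(βl) = tan(114°) = -2.24
Z_in = Z_0·(Z_L + jZ_0·tanβl)/(Z_0 + jZ_L·tanβl)
     = 26.9·(33.5 − j40.6)/(70.8 − j75)

Z_in ≈ 13.7 − j0.914 Ω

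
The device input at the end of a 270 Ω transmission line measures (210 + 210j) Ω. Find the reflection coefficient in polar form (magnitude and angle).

Γ = (Z_L − Z_0)/(Z_L + Z_0) = (-60 + j210)/(480 + j210)
|Γ| = 218/524 = 0.417

Γ ≈ 0.417 ∠ 82.3°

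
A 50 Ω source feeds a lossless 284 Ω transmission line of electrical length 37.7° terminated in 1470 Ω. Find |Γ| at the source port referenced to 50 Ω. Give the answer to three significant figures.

|Γ| ≈ 0.901

tan(βl) = 0.773
Z_in = Z_0·(Z_L + jZ_0·tanβl)/(Z_0 + jZ_L·tanβl) = 138 − j333 Ω
Γ_s = (Z_in − Z_s)/(Z_in + Z_s) = (88.1 − j333)/(188 − j333), |Γ_s| = 0.901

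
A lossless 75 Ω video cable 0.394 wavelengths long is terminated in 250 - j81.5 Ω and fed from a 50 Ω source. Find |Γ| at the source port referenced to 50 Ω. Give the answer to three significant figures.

|Γ| ≈ 0.649

βl = 2π × 0.394 = 142°
tan(βl) = -0.786
Z_in = Z_0·(Z_L + jZ_0·tanβl)/(Z_0 + jZ_L·tanβl) = 58.8 + j92.2 Ω
Γ_s = (Z_in − Z_s)/(Z_in + Z_s) = (8.76 + j92.2)/(109 + j92.2), |Γ_s| = 0.649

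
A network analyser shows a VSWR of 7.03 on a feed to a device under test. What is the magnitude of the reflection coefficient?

|Γ| = (S − 1)/(S + 1) = (7.03 − 1)/(7.03 + 1) = 6.03/8.03

|Γ| ≈ 0.751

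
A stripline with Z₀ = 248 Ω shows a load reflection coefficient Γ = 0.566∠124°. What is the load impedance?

Z_L = Z_0·(1 + Γ)/(1 − Γ) = 248·(0.683 + j0.469)/(1.32 − j0.469)

Z_L ≈ 86.3 + j119 Ω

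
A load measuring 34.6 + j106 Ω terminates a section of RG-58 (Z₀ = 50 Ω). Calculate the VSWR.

Γ = (Z_L − Z_0)/(Z_L + Z_0) = (-15.4 + j106)/(84.6 + j106)
|Γ| = 107/136 = 0.79
VSWR = (1 + |Γ|)/(1 − |Γ|) = 1.79/0.21

VSWR ≈ 8.51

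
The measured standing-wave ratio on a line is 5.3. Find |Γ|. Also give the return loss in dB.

|Γ| ≈ 0.683; return loss ≈ 3.32 dB

|Γ| = (S − 1)/(S + 1) = (5.3 − 1)/(5.3 + 1) = 4.3/6.3
RL = −20·log₁₀|Γ| = −20·log₁₀(0.683)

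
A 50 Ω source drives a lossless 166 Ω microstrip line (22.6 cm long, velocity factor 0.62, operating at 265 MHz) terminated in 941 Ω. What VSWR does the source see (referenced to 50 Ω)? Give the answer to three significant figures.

λ = v/f = 0.62·c / 265 MHz = 0.702 m
βl = 2π·l/λ = 2π × 0.322 = 116°
tan(βl) = -2.06
Z_in = Z_0·(Z_L + jZ_0·tanβl)/(Z_0 + jZ_L·tanβl) = 35.9 + j77.6 Ω
Γ_s = (Z_in − Z_s)/(Z_in + Z_s) = (-14.1 + j77.6)/(85.9 + j77.6), |Γ_s| = 0.681
VSWR = (1 + |Γ_s|)/(1 − |Γ_s|)

VSWR ≈ 5.27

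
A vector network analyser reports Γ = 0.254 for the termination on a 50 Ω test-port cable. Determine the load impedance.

Z_L ≈ 84 Ω

Z_L = Z_0·(1 + Γ)/(1 − Γ) = 50·(1.25)/(0.746)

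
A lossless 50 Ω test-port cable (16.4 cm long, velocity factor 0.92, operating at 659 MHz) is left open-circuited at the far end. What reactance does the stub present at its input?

λ = v/f = 0.92·c / 659 MHz = 0.419 m
βl = 2π·l/λ = 2π × 0.392 = 141°
tan(βl) = -0.811
For an open-circuited stub, Z_in = −jZ_0·cot(βl) = −jZ_0/tan(βl)

X_in ≈ 61.7 Ω (inductive)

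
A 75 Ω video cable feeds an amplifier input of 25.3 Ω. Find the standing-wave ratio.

For a purely resistive load, VSWR = R_L/Z_0 or Z_0/R_L (whichever > 1) = 75/25.3

VSWR ≈ 2.96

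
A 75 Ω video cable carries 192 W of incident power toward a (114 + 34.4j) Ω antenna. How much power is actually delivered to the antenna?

P_delivered ≈ 178 W

|Γ| = |(39 + j34.4)/(189 + j34.4)| = 0.271
|Γ|² = 0.0733
P_refl = |Γ|²·P_inc = 14.1 W, P_del = (1 − |Γ|²)·P_inc = 178 W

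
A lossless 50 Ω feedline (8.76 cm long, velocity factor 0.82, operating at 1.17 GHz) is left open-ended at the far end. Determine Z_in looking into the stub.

λ = v/f = 0.82·c / 1.17 GHz = 0.21 m
βl = 2π·l/λ = 2π × 0.417 = 150°
tan(βl) = -0.578
For an open-ended stub, Z_in = −jZ_0·cot(βl) = −jZ_0/tan(βl)

Z_in ≈ +j86.6 Ω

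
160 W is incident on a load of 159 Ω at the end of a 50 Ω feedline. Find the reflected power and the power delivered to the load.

P_reflected ≈ 43.5 W; P_delivered ≈ 116 W

Γ = (159 − 50)/(159 + 50) = 0.522
|Γ|² = 0.272
P_refl = |Γ|²·P_inc = 43.5 W, P_del = (1 − |Γ|²)·P_inc = 116 W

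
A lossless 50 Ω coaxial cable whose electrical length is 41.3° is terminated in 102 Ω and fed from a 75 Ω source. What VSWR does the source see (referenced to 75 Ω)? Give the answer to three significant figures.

VSWR ≈ 2.2

tan(βl) = 0.879
Z_in = Z_0·(Z_L + jZ_0·tanβl)/(Z_0 + jZ_L·tanβl) = 42.9 − j33 Ω
Γ_s = (Z_in − Z_s)/(Z_in + Z_s) = (-32.1 − j33)/(118 − j33), |Γ_s| = 0.376
VSWR = (1 + |Γ_s|)/(1 − |Γ_s|)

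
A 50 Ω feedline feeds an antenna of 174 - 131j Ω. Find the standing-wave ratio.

VSWR ≈ 5.56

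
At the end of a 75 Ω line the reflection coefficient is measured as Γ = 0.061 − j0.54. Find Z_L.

Z_L ≈ 45 − j69 Ω

Z_L = Z_0·(1 + Γ)/(1 − Γ) = 75·(1.06 − j0.54)/(0.939 + j0.54)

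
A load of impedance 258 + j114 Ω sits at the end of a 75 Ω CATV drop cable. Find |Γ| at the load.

Γ = (Z_L − Z_0)/(Z_L + Z_0) = (183 + j114)/(333 + j114)
|Γ| = 216/352

|Γ| ≈ 0.613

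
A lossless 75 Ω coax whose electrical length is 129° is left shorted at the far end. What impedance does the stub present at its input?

Z_in ≈ −j92.6 Ω

tan(βl) = -1.23
For a shorted stub, Z_in = jZ_0·tan(βl)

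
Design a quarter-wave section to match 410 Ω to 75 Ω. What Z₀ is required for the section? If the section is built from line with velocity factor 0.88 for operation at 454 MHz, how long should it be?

Z_qwt ≈ 175 Ω; length ≈ 14.5 cm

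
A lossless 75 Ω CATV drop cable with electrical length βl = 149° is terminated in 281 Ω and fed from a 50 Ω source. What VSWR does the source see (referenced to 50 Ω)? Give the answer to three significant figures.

tan(βl) = -0.601
Z_in = Z_0·(Z_L + jZ_0·tanβl)/(Z_0 + jZ_L·tanβl) = 63 + j96.8 Ω
Γ_s = (Z_in − Z_s)/(Z_in + Z_s) = (13 + j96.8)/(113 + j96.8), |Γ_s| = 0.656
VSWR = (1 + |Γ_s|)/(1 − |Γ_s|)

VSWR ≈ 4.82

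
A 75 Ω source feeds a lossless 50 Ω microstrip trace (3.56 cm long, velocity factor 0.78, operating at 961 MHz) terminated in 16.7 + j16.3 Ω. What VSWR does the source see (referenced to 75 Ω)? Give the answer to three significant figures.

λ = v/f = 0.78·c / 961 MHz = 0.243 m
βl = 2π·l/λ = 2π × 0.146 = 52.6°
tan(βl) = 1.31
Z_in = Z_0·(Z_L + jZ_0·tanβl)/(Z_0 + jZ_L·tanβl) = 87.2 + j76.1 Ω
Γ_s = (Z_in − Z_s)/(Z_in + Z_s) = (12.2 + j76.1)/(162 + j76.1), |Γ_s| = 0.43
VSWR = (1 + |Γ_s|)/(1 − |Γ_s|)

VSWR ≈ 2.51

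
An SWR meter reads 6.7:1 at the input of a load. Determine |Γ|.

|Γ| = (S − 1)/(S + 1) = (6.7 − 1)/(6.7 + 1) = 5.7/7.7

|Γ| ≈ 0.74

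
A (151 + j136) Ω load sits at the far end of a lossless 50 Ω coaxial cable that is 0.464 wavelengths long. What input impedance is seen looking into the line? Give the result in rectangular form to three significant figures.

Z_in ≈ 50.9 + j98.3 Ω

βl = 2π × 0.464 = 167°
tan(βl) = tan(167°) = -0.23
Z_in = Z_0·(Z_L + jZ_0·tanβl)/(Z_0 + jZ_L·tanβl)
     = 50·(151 + j124)/(81.3 − j34.8)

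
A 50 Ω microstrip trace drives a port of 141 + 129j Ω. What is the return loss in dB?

Γ = (91 + j129)/(191 + j129), |Γ| = 0.685
RL = −20·log₁₀|Γ| = −20·log₁₀(0.685)

RL ≈ 3.29 dB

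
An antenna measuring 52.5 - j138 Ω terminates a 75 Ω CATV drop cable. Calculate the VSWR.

VSWR ≈ 6.82

Γ = (Z_L − Z_0)/(Z_L + Z_0) = (-22.5 − j138)/(127.5 − j138)
|Γ| = 140/188 = 0.744
VSWR = (1 + |Γ|)/(1 − |Γ|) = 1.74/0.256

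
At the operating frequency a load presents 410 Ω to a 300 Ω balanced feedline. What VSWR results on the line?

VSWR ≈ 1.37

For a purely resistive load, VSWR = R_L/Z_0 or Z_0/R_L (whichever > 1) = 410/300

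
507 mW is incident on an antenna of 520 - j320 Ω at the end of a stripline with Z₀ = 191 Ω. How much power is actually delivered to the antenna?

P_delivered ≈ 331 mW

|Γ| = |(329 − j320)/(711 − j320)| = 0.589
|Γ|² = 0.346
P_refl = |Γ|²·P_inc = 176 mW, P_del = (1 − |Γ|²)·P_inc = 331 mW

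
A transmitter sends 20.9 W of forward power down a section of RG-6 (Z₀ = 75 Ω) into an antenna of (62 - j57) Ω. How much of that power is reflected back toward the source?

|Γ| = |(-13 − j57)/(137 − j57)| = 0.394
|Γ|² = 0.155
P_refl = |Γ|²·P_inc = 3.24 W, P_del = (1 − |Γ|²)·P_inc = 17.7 W

P_reflected ≈ 3.24 W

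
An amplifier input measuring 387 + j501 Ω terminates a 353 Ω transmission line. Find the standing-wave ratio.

Γ = (Z_L − Z_0)/(Z_L + Z_0) = (34 + j501)/(740 + j501)
|Γ| = 502/894 = 0.562
VSWR = (1 + |Γ|)/(1 − |Γ|) = 1.56/0.438

VSWR ≈ 3.57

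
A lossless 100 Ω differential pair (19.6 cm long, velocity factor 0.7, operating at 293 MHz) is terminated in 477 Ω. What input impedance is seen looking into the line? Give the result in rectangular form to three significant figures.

Z_in ≈ 21.4 + j14.2 Ω

λ = v/f = 0.7·c / 293 MHz = 0.717 m
βl = 2π·l/λ = 2π × 0.273 = 98.4°
tan(βl) = tan(98.4°) = -6.73
Z_in = Z_0·(Z_L + jZ_0·tanβl)/(Z_0 + jZ_L·tanβl)
     = 100·(477 − j673)/(100 − j3210)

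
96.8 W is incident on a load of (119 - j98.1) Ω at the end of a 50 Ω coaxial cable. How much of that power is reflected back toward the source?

P_reflected ≈ 36.5 W

|Γ| = |(69 − j98.1)/(169 − j98.1)| = 0.614
|Γ|² = 0.377
P_refl = |Γ|²·P_inc = 36.5 W, P_del = (1 − |Γ|²)·P_inc = 60.3 W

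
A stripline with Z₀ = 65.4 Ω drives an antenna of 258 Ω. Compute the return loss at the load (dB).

Γ = (258 − 65.4)/(258 + 65.4) = 0.596
RL = −20·log₁₀|Γ| = −20·log₁₀(0.596)

RL ≈ 4.5 dB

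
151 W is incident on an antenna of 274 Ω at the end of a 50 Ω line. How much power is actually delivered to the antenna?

Γ = (274 − 50)/(274 + 50) = 0.691
|Γ|² = 0.478
P_refl = |Γ|²·P_inc = 72.2 W, P_del = (1 − |Γ|²)·P_inc = 78.8 W

P_delivered ≈ 78.8 W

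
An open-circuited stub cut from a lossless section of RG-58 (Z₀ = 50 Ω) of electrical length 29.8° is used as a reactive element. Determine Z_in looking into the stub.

tan(βl) = 0.573
For an open-circuited stub, Z_in = −jZ_0·cot(βl) = −jZ_0/tan(βl)

Z_in ≈ −j87.3 Ω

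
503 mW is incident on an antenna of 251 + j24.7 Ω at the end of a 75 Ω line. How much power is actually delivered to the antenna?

P_delivered ≈ 354 mW

|Γ| = |(176 + j24.7)/(326 + j24.7)| = 0.544
|Γ|² = 0.296
P_refl = |Γ|²·P_inc = 149 mW, P_del = (1 − |Γ|²)·P_inc = 354 mW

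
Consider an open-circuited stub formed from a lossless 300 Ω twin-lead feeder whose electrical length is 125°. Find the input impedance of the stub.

tan(βl) = -1.43
For an open-circuited stub, Z_in = −jZ_0·cot(βl) = −jZ_0/tan(βl)

Z_in ≈ +j210 Ω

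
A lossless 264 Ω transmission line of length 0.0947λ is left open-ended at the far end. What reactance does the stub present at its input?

X_in ≈ -390 Ω (capacitive)

βl = 2π × 0.0947 = 34.1°
tan(βl) = 0.677
For an open-ended stub, Z_in = −jZ_0·cot(βl) = −jZ_0/tan(βl)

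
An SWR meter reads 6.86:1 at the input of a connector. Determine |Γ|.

|Γ| ≈ 0.746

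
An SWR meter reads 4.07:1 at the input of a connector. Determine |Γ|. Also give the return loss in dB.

|Γ| = (S − 1)/(S + 1) = (4.07 − 1)/(4.07 + 1) = 3.07/5.07
RL = −20·log₁₀|Γ| = −20·log₁₀(0.606)

|Γ| ≈ 0.606; return loss ≈ 4.36 dB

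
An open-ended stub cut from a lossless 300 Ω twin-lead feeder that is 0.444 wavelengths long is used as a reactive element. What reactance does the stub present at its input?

βl = 2π × 0.444 = 160°
tan(βl) = -0.367
For an open-ended stub, Z_in = −jZ_0·cot(βl) = −jZ_0/tan(βl)

X_in ≈ 817 Ω (inductive)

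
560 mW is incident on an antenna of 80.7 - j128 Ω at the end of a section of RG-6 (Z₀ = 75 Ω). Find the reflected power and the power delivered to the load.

|Γ| = |(5.7 − j128)/(155.7 − j128)| = 0.636
|Γ|² = 0.404
P_refl = |Γ|²·P_inc = 226 mW, P_del = (1 − |Γ|²)·P_inc = 334 mW

P_reflected ≈ 226 mW; P_delivered ≈ 334 mW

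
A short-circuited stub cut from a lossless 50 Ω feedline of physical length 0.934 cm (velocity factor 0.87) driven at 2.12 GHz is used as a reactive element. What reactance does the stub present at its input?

λ = v/f = 0.87·c / 2.12 GHz = 0.123 m
βl = 2π·l/λ = 2π × 0.0759 = 27.3°
tan(βl) = 0.516
For a short-circuited stub, Z_in = jZ_0·tan(βl)

X_in ≈ 25.8 Ω (inductive)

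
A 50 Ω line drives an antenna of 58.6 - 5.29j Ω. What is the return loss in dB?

Γ = (8.6 − j5.29)/(108.6 − j5.29), |Γ| = 0.0929
RL = −20·log₁₀|Γ| = −20·log₁₀(0.0929)

RL ≈ 20.6 dB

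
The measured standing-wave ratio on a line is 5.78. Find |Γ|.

|Γ| ≈ 0.705

|Γ| = (S − 1)/(S + 1) = (5.78 − 1)/(5.78 + 1) = 4.78/6.78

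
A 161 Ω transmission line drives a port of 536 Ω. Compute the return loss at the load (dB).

Γ = (536 − 161)/(536 + 161) = 0.538
RL = −20·log₁₀|Γ| = −20·log₁₀(0.538)

RL ≈ 5.38 dB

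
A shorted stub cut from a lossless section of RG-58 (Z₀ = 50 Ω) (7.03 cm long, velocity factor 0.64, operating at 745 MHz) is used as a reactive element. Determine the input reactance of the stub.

λ = v/f = 0.64·c / 745 MHz = 0.258 m
βl = 2π·l/λ = 2π × 0.273 = 98.2°
tan(βl) = -6.94
For a shorted stub, Z_in = jZ_0·tan(βl)

X_in ≈ -347 Ω (capacitive)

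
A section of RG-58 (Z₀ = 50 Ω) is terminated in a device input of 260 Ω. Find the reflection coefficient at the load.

Γ = 0.677

Γ = (Z_L − Z_0)/(Z_L + Z_0) = (260 − 50)/(260 + 50) = 210/310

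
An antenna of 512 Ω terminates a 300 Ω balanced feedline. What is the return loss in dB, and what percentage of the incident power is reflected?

RL ≈ 11.7 dB; 6.82% of incident power reflected

Γ = (512 − 300)/(512 + 300) = 0.261
RL = −20·log₁₀(0.261) = 11.7 dB
P_refl/P_inc = |Γ|² = 0.0682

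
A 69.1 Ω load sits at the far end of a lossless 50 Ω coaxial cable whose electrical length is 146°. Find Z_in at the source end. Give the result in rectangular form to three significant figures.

tan(βl) = tan(146°) = -0.675
Z_in = Z_0·(Z_L + jZ_0·tanβl)/(Z_0 + jZ_L·tanβl)
     = 50·(69.1 − j33.7)/(50 − j46.6)

Z_in ≈ 53.8 + j16.4 Ω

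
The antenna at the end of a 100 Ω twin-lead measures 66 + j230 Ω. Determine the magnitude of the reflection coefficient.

|Γ| ≈ 0.82

Γ = (Z_L − Z_0)/(Z_L + Z_0) = (-34 + j230)/(166 + j230)
|Γ| = 232/284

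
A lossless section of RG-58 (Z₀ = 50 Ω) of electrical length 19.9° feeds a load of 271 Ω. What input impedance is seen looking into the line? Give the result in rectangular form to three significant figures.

tan(βl) = tan(19.9°) = 0.362
Z_in = Z_0·(Z_L + jZ_0·tanβl)/(Z_0 + jZ_L·tanβl)
     = 50·(271 + j18.1)/(50 + j98.1)

Z_in ≈ 63.2 − j106 Ω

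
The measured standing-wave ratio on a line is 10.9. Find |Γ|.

|Γ| ≈ 0.832

|Γ| = (S − 1)/(S + 1) = (10.9 − 1)/(10.9 + 1) = 9.9/11.9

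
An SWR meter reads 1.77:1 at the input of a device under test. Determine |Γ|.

|Γ| ≈ 0.278

|Γ| = (S − 1)/(S + 1) = (1.77 − 1)/(1.77 + 1) = 0.77/2.77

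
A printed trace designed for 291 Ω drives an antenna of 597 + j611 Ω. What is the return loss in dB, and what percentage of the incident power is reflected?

Γ = (306 + j611)/(888 + j611), |Γ| = 0.634
RL = −20·log₁₀(0.634) = 3.96 dB
P_refl/P_inc = |Γ|² = 0.402

RL ≈ 3.96 dB; 40.2% of incident power reflected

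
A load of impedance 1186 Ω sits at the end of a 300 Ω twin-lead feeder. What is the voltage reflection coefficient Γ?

Γ = (Z_L − Z_0)/(Z_L + Z_0) = (1186 − 300)/(1186 + 300) = 886/1486

Γ = 0.596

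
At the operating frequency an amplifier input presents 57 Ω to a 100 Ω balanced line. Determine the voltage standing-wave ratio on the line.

VSWR ≈ 1.75

For a purely resistive load, VSWR = R_L/Z_0 or Z_0/R_L (whichever > 1) = 100/57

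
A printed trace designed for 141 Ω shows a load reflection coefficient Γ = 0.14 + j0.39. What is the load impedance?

Z_L = Z_0·(1 + Γ)/(1 − Γ) = 141·(1.14 + j0.39)/(0.86 − j0.39)

Z_L ≈ 131 + j123 Ω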